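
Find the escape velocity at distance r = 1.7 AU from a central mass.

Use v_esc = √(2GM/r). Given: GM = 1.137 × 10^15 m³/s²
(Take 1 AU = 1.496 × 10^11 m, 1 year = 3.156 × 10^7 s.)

Convert to SI: r = 1.7 AU = 2.5432e+11 m.
Escape velocity comes from setting total energy to zero: ½v² − GM/r = 0 ⇒ v_esc = √(2GM / r).
v_esc = √(2 · 1.137e+15 / 2.5432e+11) m/s ≈ 94.56 m/s = 0.01995 AU/year.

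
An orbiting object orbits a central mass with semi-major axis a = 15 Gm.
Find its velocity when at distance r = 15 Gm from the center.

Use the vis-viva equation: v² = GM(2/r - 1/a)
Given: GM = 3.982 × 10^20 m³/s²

Convert to SI: a = 15 Gm = 1.5e+10 m; r = 15 Gm = 1.5e+10 m.
Vis-viva: v = √(GM · (2/r − 1/a)).
2/r − 1/a = 2/1.5e+10 − 1/1.5e+10 = 6.66667e-11 m⁻¹.
v = √(3.982e+20 · 6.66667e-11) m/s ≈ 1.629e+05 m/s = 162.9 km/s.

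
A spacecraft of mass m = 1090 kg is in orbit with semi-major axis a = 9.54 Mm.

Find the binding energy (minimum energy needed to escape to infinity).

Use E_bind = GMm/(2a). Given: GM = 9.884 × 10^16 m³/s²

Convert to SI: a = 9.54 Mm = 9.54e+06 m.
Total orbital energy is E = −GMm/(2a); binding energy is E_bind = −E = GMm/(2a).
E_bind = 9.884e+16 · 1090 / (2 · 9.54e+06) J ≈ 5.647e+12 J = 5.647 TJ.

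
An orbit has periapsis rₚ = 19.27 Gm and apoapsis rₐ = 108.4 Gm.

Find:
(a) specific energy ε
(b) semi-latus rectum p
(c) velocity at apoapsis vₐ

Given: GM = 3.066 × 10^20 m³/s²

Convert to SI: rₚ = 19.27 Gm = 1.927e+10 m; rₐ = 108.4 Gm = 1.084e+11 m.
(a) With a = (rₚ + rₐ)/2 = 6.3835e+10 m, ε = −GM/(2a) = −3.066e+20/(2 · 6.3835e+10) J/kg ≈ -2.402e+09 J/kg
(b) From a = (rₚ + rₐ)/2 = 6.3835e+10 m and e = (rₐ − rₚ)/(rₐ + rₚ) = 0.698128, p = a(1 − e²) = 6.3835e+10 · (1 − (0.698128)²) ≈ 3.272e+10 m
(c) With a = (rₚ + rₐ)/2 = 6.3835e+10 m, vₐ = √(GM (2/rₐ − 1/a)) = √(3.066e+20 · (2/1.084e+11 − 1/6.3835e+10)) m/s ≈ 2.922e+04 m/s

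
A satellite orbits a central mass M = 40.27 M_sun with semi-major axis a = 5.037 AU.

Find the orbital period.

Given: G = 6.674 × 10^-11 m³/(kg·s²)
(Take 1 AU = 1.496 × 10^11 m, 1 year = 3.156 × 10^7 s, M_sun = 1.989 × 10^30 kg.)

Convert to SI: a = 5.037 AU = 7.53535e+11 m; M = 40.27 M_sun = 8.0097e+31 kg.
GM = G · M = 6.674e-11 · 8.0097e+31 = 5.34568e+21 m³/s².
Kepler's third law: T = 2π √(a³ / GM).
Substituting a = 7.53535e+11 m and GM = 5.34568e+21 m³/s²:
T = 2π √((7.53535e+11)³ / 5.34568e+21) s
T ≈ 5.621e+07 s = 1.781 years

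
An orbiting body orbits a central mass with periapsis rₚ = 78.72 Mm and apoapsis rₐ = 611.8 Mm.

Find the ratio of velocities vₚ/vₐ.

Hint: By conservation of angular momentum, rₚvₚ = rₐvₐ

Convert to SI: rₚ = 78.72 Mm = 7.872e+07 m; rₐ = 611.8 Mm = 6.118e+08 m.
Conservation of angular momentum gives rₚvₚ = rₐvₐ, so vₚ/vₐ = rₐ/rₚ.
vₚ/vₐ = 6.118e+08 / 7.872e+07 ≈ 7.772.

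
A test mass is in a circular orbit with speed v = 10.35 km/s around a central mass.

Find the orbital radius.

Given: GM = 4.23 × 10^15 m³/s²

Convert to SI: v = 10.35 km/s = 10350 m/s.
For a circular orbit, v² = GM / r, so r = GM / v².
r = 4.23e+15 / (10350)² m ≈ 3.949e+07 m = 3.949 × 10^7 m.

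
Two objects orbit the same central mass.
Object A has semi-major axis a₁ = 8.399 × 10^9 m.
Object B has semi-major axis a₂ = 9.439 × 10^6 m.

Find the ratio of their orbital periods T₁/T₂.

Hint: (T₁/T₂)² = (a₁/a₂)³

From Kepler's third law, (T₁/T₂)² = (a₁/a₂)³, so T₁/T₂ = (a₁/a₂)^(3/2).
a₁/a₂ = 8.399e+09 / 9.439e+06 = 889.819.
T₁/T₂ = (889.819)^(3/2) ≈ 2.654e+04.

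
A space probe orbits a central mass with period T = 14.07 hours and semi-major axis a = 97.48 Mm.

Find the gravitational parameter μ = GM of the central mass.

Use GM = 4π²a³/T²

Convert to SI: T = 14.07 hours = 50652 s; a = 97.48 Mm = 9.748e+07 m.
GM = 4π² · a³ / T².
GM = 4π² · (9.748e+07)³ / (50652)² m³/s² ≈ 1.425e+16 m³/s² = 1.425 × 10^16 m³/s².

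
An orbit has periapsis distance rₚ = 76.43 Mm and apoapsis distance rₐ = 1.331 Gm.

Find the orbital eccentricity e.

Convert to SI: rₚ = 76.43 Mm = 7.643e+07 m; rₐ = 1.331 Gm = 1.331e+09 m.
e = (rₐ − rₚ) / (rₐ + rₚ).
e = (1.331e+09 − 7.643e+07) / (1.331e+09 + 7.643e+07) = 1.25457e+09 / 1.40743e+09 ≈ 0.8914.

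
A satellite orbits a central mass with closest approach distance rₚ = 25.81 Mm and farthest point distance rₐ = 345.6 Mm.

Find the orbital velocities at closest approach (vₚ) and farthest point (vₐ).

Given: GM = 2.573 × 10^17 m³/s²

Convert to SI: rₚ = 25.81 Mm = 2.581e+07 m; rₐ = 345.6 Mm = 3.456e+08 m.
Use the vis-viva equation v² = GM(2/r − 1/a) with a = (rₚ + rₐ)/2 = (2.581e+07 + 3.456e+08)/2 = 1.85705e+08 m.
vₚ = √(GM · (2/rₚ − 1/a)) = √(2.573e+17 · (2/2.581e+07 − 1/1.85705e+08)) m/s ≈ 1.362e+05 m/s = 136.2 km/s.
vₐ = √(GM · (2/rₐ − 1/a)) = √(2.573e+17 · (2/3.456e+08 − 1/1.85705e+08)) m/s ≈ 1.017e+04 m/s = 10.17 km/s.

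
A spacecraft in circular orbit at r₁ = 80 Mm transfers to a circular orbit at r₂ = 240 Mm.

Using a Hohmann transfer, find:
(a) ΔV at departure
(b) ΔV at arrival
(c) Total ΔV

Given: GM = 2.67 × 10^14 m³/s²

Convert to SI: r₁ = 80 Mm = 8e+07 m; r₂ = 240 Mm = 2.4e+08 m.
Transfer semi-major axis: a_t = (r₁ + r₂)/2 = (8e+07 + 2.4e+08)/2 = 1.6e+08 m.
Circular speeds: v₁ = √(GM/r₁) = 1826.88 m/s, v₂ = √(GM/r₂) = 1054.75 m/s.
Transfer speeds (vis-viva v² = GM(2/r − 1/a_t)): v₁ᵗ = 2237.47 m/s, v₂ᵗ = 745.822 m/s.
(a) ΔV₁ = |v₁ᵗ − v₁| ≈ 410.6 m/s = 410.6 m/s.
(b) ΔV₂ = |v₂ − v₂ᵗ| ≈ 308.9 m/s = 308.9 m/s.
(c) ΔV_total = ΔV₁ + ΔV₂ ≈ 719.5 m/s = 719.5 m/s.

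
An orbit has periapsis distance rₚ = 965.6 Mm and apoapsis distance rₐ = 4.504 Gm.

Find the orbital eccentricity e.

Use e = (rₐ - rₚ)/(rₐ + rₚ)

Convert to SI: rₚ = 965.6 Mm = 9.656e+08 m; rₐ = 4.504 Gm = 4.504e+09 m.
e = (rₐ − rₚ) / (rₐ + rₚ).
e = (4.504e+09 − 9.656e+08) / (4.504e+09 + 9.656e+08) = 3.5384e+09 / 5.4696e+09 ≈ 0.6469.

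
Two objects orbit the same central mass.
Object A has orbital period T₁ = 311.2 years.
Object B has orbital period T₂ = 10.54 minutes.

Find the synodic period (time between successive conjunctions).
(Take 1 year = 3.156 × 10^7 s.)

Convert to SI: T₁ = 311.2 years = 9.82147e+09 s; T₂ = 10.54 minutes = 632.4 s.
T_syn = |T₁ · T₂ / (T₁ − T₂)|.
T_syn = |9.82147e+09 · 632.4 / (9.82147e+09 − 632.4)| s ≈ 632.4 s = 10.54 minutes.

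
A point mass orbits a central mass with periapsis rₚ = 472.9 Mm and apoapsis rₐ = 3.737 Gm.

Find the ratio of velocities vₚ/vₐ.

Convert to SI: rₚ = 472.9 Mm = 4.729e+08 m; rₐ = 3.737 Gm = 3.737e+09 m.
Conservation of angular momentum gives rₚvₚ = rₐvₐ, so vₚ/vₐ = rₐ/rₚ.
vₚ/vₐ = 3.737e+09 / 4.729e+08 ≈ 7.902.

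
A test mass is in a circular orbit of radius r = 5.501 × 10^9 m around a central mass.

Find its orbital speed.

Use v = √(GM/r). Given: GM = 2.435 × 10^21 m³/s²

For a circular orbit, gravity supplies the centripetal force, so v = √(GM / r).
v = √(2.435e+21 / 5.501e+09) m/s ≈ 6.653e+05 m/s = 665.3 km/s.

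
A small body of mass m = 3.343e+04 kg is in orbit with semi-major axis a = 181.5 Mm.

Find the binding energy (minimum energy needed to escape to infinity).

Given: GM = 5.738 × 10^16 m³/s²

Convert to SI: a = 181.5 Mm = 1.815e+08 m.
Total orbital energy is E = −GMm/(2a); binding energy is E_bind = −E = GMm/(2a).
E_bind = 5.738e+16 · 3.343e+04 / (2 · 1.815e+08) J ≈ 5.284e+12 J = 5.284 TJ.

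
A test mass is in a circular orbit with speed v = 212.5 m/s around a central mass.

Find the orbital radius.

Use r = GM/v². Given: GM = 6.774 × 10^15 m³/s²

For a circular orbit, v² = GM / r, so r = GM / v².
r = 6.774e+15 / (212.5)² m ≈ 1.5e+11 m = 150 Gm.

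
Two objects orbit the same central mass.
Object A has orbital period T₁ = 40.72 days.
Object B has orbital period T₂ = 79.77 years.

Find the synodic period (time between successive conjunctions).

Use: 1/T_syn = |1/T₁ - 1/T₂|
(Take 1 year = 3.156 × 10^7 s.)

Convert to SI: T₁ = 40.72 days = 3.51821e+06 s; T₂ = 79.77 years = 2.51754e+09 s.
T_syn = |T₁ · T₂ / (T₁ − T₂)|.
T_syn = |3.51821e+06 · 2.51754e+09 / (3.51821e+06 − 2.51754e+09)| s ≈ 3.523e+06 s = 40.78 days.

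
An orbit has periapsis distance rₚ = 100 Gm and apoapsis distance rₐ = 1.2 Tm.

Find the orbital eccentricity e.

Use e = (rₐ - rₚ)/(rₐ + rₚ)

Convert to SI: rₚ = 100 Gm = 1e+11 m; rₐ = 1.2 Tm = 1.2e+12 m.
e = (rₐ − rₚ) / (rₐ + rₚ).
e = (1.2e+12 − 1e+11) / (1.2e+12 + 1e+11) = 1.1e+12 / 1.3e+12 ≈ 0.8462.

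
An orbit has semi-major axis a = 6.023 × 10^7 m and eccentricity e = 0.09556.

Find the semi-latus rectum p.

p = a (1 − e²).
p = 6.023e+07 · (1 − (0.09556)²) = 6.023e+07 · 0.990868 ≈ 5.968e+07 m = 5.968 × 10^7 m.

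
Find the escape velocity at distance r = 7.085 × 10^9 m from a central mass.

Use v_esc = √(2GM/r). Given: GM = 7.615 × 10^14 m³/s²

Escape velocity comes from setting total energy to zero: ½v² − GM/r = 0 ⇒ v_esc = √(2GM / r).
v_esc = √(2 · 7.615e+14 / 7.085e+09) m/s ≈ 463.6 m/s = 463.6 m/s.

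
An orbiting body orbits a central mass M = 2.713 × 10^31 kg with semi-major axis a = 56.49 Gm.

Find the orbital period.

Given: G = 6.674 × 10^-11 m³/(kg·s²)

Convert to SI: a = 56.49 Gm = 5.649e+10 m.
GM = G · M = 6.674e-11 · 2.713e+31 = 1.81066e+21 m³/s².
Kepler's third law: T = 2π √(a³ / GM).
Substituting a = 5.649e+10 m and GM = 1.81066e+21 m³/s²:
T = 2π √((5.649e+10)³ / 1.81066e+21) s
T ≈ 1.983e+06 s = 22.95 days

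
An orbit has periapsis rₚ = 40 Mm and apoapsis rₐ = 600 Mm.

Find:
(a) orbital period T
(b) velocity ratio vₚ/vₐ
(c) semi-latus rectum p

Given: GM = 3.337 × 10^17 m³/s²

Convert to SI: rₚ = 40 Mm = 4e+07 m; rₐ = 600 Mm = 6e+08 m.
(a) With a = (rₚ + rₐ)/2 = 3.2e+08 m, T = 2π √(a³/GM) = 2π √((3.2e+08)³/3.337e+17) s ≈ 6.226e+04 s
(b) Conservation of angular momentum (rₚvₚ = rₐvₐ) gives vₚ/vₐ = rₐ/rₚ = 6e+08/4e+07 ≈ 15
(c) From a = (rₚ + rₐ)/2 = 3.2e+08 m and e = (rₐ − rₚ)/(rₐ + rₚ) = 0.875, p = a(1 − e²) = 3.2e+08 · (1 − (0.875)²) ≈ 7.5e+07 m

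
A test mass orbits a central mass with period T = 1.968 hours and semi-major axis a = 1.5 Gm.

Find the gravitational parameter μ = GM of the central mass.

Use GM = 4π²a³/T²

Convert to SI: T = 1.968 hours = 7084.8 s; a = 1.5 Gm = 1.5e+09 m.
GM = 4π² · a³ / T².
GM = 4π² · (1.5e+09)³ / (7084.8)² m³/s² ≈ 2.654e+21 m³/s² = 2.654 × 10^21 m³/s².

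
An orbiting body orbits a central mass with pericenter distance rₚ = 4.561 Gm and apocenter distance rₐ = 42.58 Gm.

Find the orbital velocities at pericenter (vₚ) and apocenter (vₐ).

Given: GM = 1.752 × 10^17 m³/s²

Convert to SI: rₚ = 4.561 Gm = 4.561e+09 m; rₐ = 42.58 Gm = 4.258e+10 m.
Use the vis-viva equation v² = GM(2/r − 1/a) with a = (rₚ + rₐ)/2 = (4.561e+09 + 4.258e+10)/2 = 2.35705e+10 m.
vₚ = √(GM · (2/rₚ − 1/a)) = √(1.752e+17 · (2/4.561e+09 − 1/2.35705e+10)) m/s ≈ 8330 m/s = 8.33 km/s.
vₐ = √(GM · (2/rₐ − 1/a)) = √(1.752e+17 · (2/4.258e+10 − 1/2.35705e+10)) m/s ≈ 892.3 m/s = 892.3 m/s.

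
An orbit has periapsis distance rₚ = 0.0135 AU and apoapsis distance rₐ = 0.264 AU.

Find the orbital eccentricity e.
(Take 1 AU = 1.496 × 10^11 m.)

Convert to SI: rₚ = 0.0135 AU = 2.0196e+09 m; rₐ = 0.264 AU = 3.94944e+10 m.
e = (rₐ − rₚ) / (rₐ + rₚ).
e = (3.94944e+10 − 2.0196e+09) / (3.94944e+10 + 2.0196e+09) = 3.74748e+10 / 4.1514e+10 ≈ 0.9027.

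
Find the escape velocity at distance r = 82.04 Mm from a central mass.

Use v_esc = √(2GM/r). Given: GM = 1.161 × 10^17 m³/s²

Convert to SI: r = 82.04 Mm = 8.204e+07 m.
Escape velocity comes from setting total energy to zero: ½v² − GM/r = 0 ⇒ v_esc = √(2GM / r).
v_esc = √(2 · 1.161e+17 / 8.204e+07) m/s ≈ 5.32e+04 m/s = 53.2 km/s.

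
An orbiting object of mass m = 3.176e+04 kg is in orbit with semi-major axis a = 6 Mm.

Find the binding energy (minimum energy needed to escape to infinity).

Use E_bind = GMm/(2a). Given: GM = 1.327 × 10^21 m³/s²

Convert to SI: a = 6 Mm = 6e+06 m.
Total orbital energy is E = −GMm/(2a); binding energy is E_bind = −E = GMm/(2a).
E_bind = 1.327e+21 · 3.176e+04 / (2 · 6e+06) J ≈ 3.512e+18 J = 3.512 EJ.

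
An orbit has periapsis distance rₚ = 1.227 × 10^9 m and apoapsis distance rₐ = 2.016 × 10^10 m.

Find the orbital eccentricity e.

e = (rₐ − rₚ) / (rₐ + rₚ).
e = (2.016e+10 − 1.227e+09) / (2.016e+10 + 1.227e+09) = 1.8933e+10 / 2.1387e+10 ≈ 0.8853.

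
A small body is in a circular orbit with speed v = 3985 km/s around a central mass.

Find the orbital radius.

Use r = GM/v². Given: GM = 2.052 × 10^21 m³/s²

Convert to SI: v = 3985 km/s = 3.985e+06 m/s.
For a circular orbit, v² = GM / r, so r = GM / v².
r = 2.052e+21 / (3.985e+06)² m ≈ 1.292e+08 m = 1.292 × 10^8 m.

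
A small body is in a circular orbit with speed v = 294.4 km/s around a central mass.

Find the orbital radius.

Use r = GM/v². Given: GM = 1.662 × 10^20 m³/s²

Convert to SI: v = 294.4 km/s = 294400 m/s.
For a circular orbit, v² = GM / r, so r = GM / v².
r = 1.662e+20 / (294400)² m ≈ 1.918e+09 m = 1.918 Gm.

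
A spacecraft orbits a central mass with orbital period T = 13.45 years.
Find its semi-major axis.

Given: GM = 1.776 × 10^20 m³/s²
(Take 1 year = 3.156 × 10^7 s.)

Convert to SI: T = 13.45 years = 4.24482e+08 s.
Invert Kepler's third law: a = (GM · T² / (4π²))^(1/3).
Substituting T = 4.24482e+08 s and GM = 1.776e+20 m³/s²:
a = (1.776e+20 · (4.24482e+08)² / (4π²))^(1/3) m
a ≈ 9.324e+11 m = 932.4 Gm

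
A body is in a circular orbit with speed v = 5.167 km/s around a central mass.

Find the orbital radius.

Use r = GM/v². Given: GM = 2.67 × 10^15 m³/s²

Convert to SI: v = 5.167 km/s = 5167 m/s.
For a circular orbit, v² = GM / r, so r = GM / v².
r = 2.67e+15 / (5167)² m ≈ 1e+08 m = 100 Mm.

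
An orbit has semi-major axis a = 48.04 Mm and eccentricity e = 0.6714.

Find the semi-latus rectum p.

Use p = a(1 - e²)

Convert to SI: a = 48.04 Mm = 4.804e+07 m.
p = a (1 − e²).
p = 4.804e+07 · (1 − (0.6714)²) = 4.804e+07 · 0.549222 ≈ 2.638e+07 m = 26.38 Mm.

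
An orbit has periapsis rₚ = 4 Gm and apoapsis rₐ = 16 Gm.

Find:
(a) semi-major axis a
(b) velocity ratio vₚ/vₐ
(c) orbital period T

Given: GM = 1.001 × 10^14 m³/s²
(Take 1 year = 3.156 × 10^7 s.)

Convert to SI: rₚ = 4 Gm = 4e+09 m; rₐ = 16 Gm = 1.6e+10 m.
(a) a = (rₚ + rₐ)/2 = (4e+09 + 1.6e+10)/2 ≈ 1e+10 m
(b) Conservation of angular momentum (rₚvₚ = rₐvₐ) gives vₚ/vₐ = rₐ/rₚ = 1.6e+10/4e+09 ≈ 4
(c) With a = (rₚ + rₐ)/2 = 1e+10 m, T = 2π √(a³/GM) = 2π √((1e+10)³/1.001e+14) s ≈ 6.28e+08 s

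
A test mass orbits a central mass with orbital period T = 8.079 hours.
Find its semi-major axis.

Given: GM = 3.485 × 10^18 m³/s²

Convert to SI: T = 8.079 hours = 29084.4 s.
Invert Kepler's third law: a = (GM · T² / (4π²))^(1/3).
Substituting T = 29084.4 s and GM = 3.485e+18 m³/s²:
a = (3.485e+18 · (29084.4)² / (4π²))^(1/3) m
a ≈ 4.211e+08 m = 421.1 Mm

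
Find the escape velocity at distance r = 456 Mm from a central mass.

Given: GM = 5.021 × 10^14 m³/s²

Convert to SI: r = 456 Mm = 4.56e+08 m.
Escape velocity comes from setting total energy to zero: ½v² − GM/r = 0 ⇒ v_esc = √(2GM / r).
v_esc = √(2 · 5.021e+14 / 4.56e+08) m/s ≈ 1484 m/s = 1.484 km/s.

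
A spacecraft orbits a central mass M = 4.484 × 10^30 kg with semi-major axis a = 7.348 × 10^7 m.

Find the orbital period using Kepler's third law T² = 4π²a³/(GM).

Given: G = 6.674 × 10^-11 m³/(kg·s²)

GM = G · M = 6.674e-11 · 4.484e+30 = 2.99262e+20 m³/s².
Kepler's third law: T = 2π √(a³ / GM).
Substituting a = 7.348e+07 m and GM = 2.99262e+20 m³/s²:
T = 2π √((7.348e+07)³ / 2.99262e+20) s
T ≈ 228.8 s = 3.813 minutes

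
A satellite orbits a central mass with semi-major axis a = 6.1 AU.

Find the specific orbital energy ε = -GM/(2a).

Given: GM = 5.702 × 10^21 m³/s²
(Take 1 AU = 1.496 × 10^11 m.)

Convert to SI: a = 6.1 AU = 9.1256e+11 m.
ε = −GM / (2a).
ε = −5.702e+21 / (2 · 9.1256e+11) J/kg ≈ -3.124e+09 J/kg = -3.124 GJ/kg.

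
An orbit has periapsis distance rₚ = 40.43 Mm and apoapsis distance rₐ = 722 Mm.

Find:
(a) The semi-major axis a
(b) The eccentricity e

Convert to SI: rₚ = 40.43 Mm = 4.043e+07 m; rₐ = 722 Mm = 7.22e+08 m.
(a) a = (rₚ + rₐ) / 2 = (4.043e+07 + 7.22e+08) / 2 ≈ 3.812e+08 m = 381.2 Mm.
(b) e = (rₐ − rₚ) / (rₐ + rₚ) = (7.22e+08 − 4.043e+07) / (7.22e+08 + 4.043e+07) ≈ 0.8939.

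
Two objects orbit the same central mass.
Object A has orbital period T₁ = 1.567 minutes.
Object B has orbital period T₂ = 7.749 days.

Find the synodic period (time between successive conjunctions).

Convert to SI: T₁ = 1.567 minutes = 94.02 s; T₂ = 7.749 days = 669514 s.
T_syn = |T₁ · T₂ / (T₁ − T₂)|.
T_syn = |94.02 · 669514 / (94.02 − 669514)| s ≈ 94.03 s = 1.567 minutes.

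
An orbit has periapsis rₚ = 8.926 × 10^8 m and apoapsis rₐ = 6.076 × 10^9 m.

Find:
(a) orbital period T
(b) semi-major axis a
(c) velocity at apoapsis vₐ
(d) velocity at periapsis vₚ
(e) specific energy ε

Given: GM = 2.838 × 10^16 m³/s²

(a) With a = (rₚ + rₐ)/2 = 3.4843e+09 m, T = 2π √(a³/GM) = 2π √((3.4843e+09)³/2.838e+16) s ≈ 7.671e+06 s
(b) a = (rₚ + rₐ)/2 = (8.926e+08 + 6.076e+09)/2 ≈ 3.484e+09 m
(c) With a = (rₚ + rₐ)/2 = 3.4843e+09 m, vₐ = √(GM (2/rₐ − 1/a)) = √(2.838e+16 · (2/6.076e+09 − 1/3.4843e+09)) m/s ≈ 1094 m/s
(d) With a = (rₚ + rₐ)/2 = 3.4843e+09 m, vₚ = √(GM (2/rₚ − 1/a)) = √(2.838e+16 · (2/8.926e+08 − 1/3.4843e+09)) m/s ≈ 7446 m/s
(e) With a = (rₚ + rₐ)/2 = 3.4843e+09 m, ε = −GM/(2a) = −2.838e+16/(2 · 3.4843e+09) J/kg ≈ -4.073e+06 J/kg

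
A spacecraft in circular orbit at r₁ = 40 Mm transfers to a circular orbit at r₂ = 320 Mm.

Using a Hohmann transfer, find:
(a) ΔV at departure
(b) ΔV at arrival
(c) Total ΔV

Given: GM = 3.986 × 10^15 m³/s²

Convert to SI: r₁ = 40 Mm = 4e+07 m; r₂ = 320 Mm = 3.2e+08 m.
Transfer semi-major axis: a_t = (r₁ + r₂)/2 = (4e+07 + 3.2e+08)/2 = 1.8e+08 m.
Circular speeds: v₁ = √(GM/r₁) = 9982.48 m/s, v₂ = √(GM/r₂) = 3529.34 m/s.
Transfer speeds (vis-viva v² = GM(2/r − 1/a_t)): v₁ᵗ = 13310 m/s, v₂ᵗ = 1663.75 m/s.
(a) ΔV₁ = |v₁ᵗ − v₁| ≈ 3327 m/s = 3.327 km/s.
(b) ΔV₂ = |v₂ − v₂ᵗ| ≈ 1866 m/s = 1.866 km/s.
(c) ΔV_total = ΔV₁ + ΔV₂ ≈ 5193 m/s = 5.193 km/s.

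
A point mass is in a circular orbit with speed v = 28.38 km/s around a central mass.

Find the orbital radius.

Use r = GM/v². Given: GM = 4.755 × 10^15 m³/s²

Convert to SI: v = 28.38 km/s = 28380 m/s.
For a circular orbit, v² = GM / r, so r = GM / v².
r = 4.755e+15 / (28380)² m ≈ 5.904e+06 m = 5.904 Mm.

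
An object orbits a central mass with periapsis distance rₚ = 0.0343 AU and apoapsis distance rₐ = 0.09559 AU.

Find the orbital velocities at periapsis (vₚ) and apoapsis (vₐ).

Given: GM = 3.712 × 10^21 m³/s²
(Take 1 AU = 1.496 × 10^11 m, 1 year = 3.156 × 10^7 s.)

Convert to SI: rₚ = 0.0343 AU = 5.13128e+09 m; rₐ = 0.09559 AU = 1.43003e+10 m.
Use the vis-viva equation v² = GM(2/r − 1/a) with a = (rₚ + rₐ)/2 = (5.13128e+09 + 1.43003e+10)/2 = 9.71577e+09 m.
vₚ = √(GM · (2/rₚ − 1/a)) = √(3.712e+21 · (2/5.13128e+09 − 1/9.71577e+09)) m/s ≈ 1.032e+06 m/s = 217.7 AU/year.
vₐ = √(GM · (2/rₐ − 1/a)) = √(3.712e+21 · (2/1.43003e+10 − 1/9.71577e+09)) m/s ≈ 3.703e+05 m/s = 78.11 AU/year.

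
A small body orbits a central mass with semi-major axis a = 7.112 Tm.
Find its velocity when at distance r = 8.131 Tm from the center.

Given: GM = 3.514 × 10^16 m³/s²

Convert to SI: a = 7.112 Tm = 7.112e+12 m; r = 8.131 Tm = 8.131e+12 m.
Vis-viva: v = √(GM · (2/r − 1/a)).
2/r − 1/a = 2/8.131e+12 − 1/7.112e+12 = 1.05365e-13 m⁻¹.
v = √(3.514e+16 · 1.05365e-13) m/s ≈ 60.85 m/s = 60.85 m/s.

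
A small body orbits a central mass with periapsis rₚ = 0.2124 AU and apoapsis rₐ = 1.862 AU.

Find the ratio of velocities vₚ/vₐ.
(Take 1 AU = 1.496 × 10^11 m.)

Convert to SI: rₚ = 0.2124 AU = 3.1775e+10 m; rₐ = 1.862 AU = 2.78555e+11 m.
Conservation of angular momentum gives rₚvₚ = rₐvₐ, so vₚ/vₐ = rₐ/rₚ.
vₚ/vₐ = 2.78555e+11 / 3.1775e+10 ≈ 8.766.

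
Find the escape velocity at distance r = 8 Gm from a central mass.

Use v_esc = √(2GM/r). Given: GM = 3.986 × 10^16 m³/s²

Convert to SI: r = 8 Gm = 8e+09 m.
Escape velocity comes from setting total energy to zero: ½v² − GM/r = 0 ⇒ v_esc = √(2GM / r).
v_esc = √(2 · 3.986e+16 / 8e+09) m/s ≈ 3157 m/s = 3.157 km/s.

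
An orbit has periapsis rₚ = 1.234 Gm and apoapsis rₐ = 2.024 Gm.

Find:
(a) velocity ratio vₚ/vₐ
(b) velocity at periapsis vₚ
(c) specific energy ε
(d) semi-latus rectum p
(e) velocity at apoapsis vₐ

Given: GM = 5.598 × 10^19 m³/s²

Convert to SI: rₚ = 1.234 Gm = 1.234e+09 m; rₐ = 2.024 Gm = 2.024e+09 m.
(a) Conservation of angular momentum (rₚvₚ = rₐvₐ) gives vₚ/vₐ = rₐ/rₚ = 2.024e+09/1.234e+09 ≈ 1.64
(b) With a = (rₚ + rₐ)/2 = 1.629e+09 m, vₚ = √(GM (2/rₚ − 1/a)) = √(5.598e+19 · (2/1.234e+09 − 1/1.629e+09)) m/s ≈ 2.374e+05 m/s
(c) With a = (rₚ + rₐ)/2 = 1.629e+09 m, ε = −GM/(2a) = −5.598e+19/(2 · 1.629e+09) J/kg ≈ -1.718e+10 J/kg
(d) From a = (rₚ + rₐ)/2 = 1.629e+09 m and e = (rₐ − rₚ)/(rₐ + rₚ) = 0.24248, p = a(1 − e²) = 1.629e+09 · (1 − (0.24248)²) ≈ 1.533e+09 m
(e) With a = (rₚ + rₐ)/2 = 1.629e+09 m, vₐ = √(GM (2/rₐ − 1/a)) = √(5.598e+19 · (2/2.024e+09 − 1/1.629e+09)) m/s ≈ 1.447e+05 m/s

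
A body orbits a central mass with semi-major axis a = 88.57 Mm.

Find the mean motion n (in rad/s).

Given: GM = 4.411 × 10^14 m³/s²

Convert to SI: a = 88.57 Mm = 8.857e+07 m.
n = √(GM / a³).
n = √(4.411e+14 / (8.857e+07)³) rad/s ≈ 2.52e-05 rad/s.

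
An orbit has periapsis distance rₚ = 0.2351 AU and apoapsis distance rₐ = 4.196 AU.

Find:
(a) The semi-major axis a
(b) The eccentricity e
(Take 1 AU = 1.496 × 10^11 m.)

Convert to SI: rₚ = 0.2351 AU = 3.5171e+10 m; rₐ = 4.196 AU = 6.27722e+11 m.
(a) a = (rₚ + rₐ) / 2 = (3.5171e+10 + 6.27722e+11) / 2 ≈ 3.314e+11 m = 2.216 AU.
(b) e = (rₐ − rₚ) / (rₐ + rₚ) = (6.27722e+11 − 3.5171e+10) / (6.27722e+11 + 3.5171e+10) ≈ 0.8939.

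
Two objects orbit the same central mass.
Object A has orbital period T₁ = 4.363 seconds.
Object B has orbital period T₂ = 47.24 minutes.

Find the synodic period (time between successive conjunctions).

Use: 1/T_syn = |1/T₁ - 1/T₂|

Convert to SI: T₂ = 47.24 minutes = 2834.4 s.
T_syn = |T₁ · T₂ / (T₁ − T₂)|.
T_syn = |4.363 · 2834.4 / (4.363 − 2834.4)| s ≈ 4.37 s = 4.37 seconds.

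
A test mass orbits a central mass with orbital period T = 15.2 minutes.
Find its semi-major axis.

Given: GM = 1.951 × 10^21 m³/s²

Convert to SI: T = 15.2 minutes = 912 s.
Invert Kepler's third law: a = (GM · T² / (4π²))^(1/3).
Substituting T = 912 s and GM = 1.951e+21 m³/s²:
a = (1.951e+21 · (912)² / (4π²))^(1/3) m
a ≈ 3.451e+08 m = 345.1 Mm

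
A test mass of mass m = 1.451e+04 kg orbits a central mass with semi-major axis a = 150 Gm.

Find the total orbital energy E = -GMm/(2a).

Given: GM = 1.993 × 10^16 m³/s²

Convert to SI: a = 150 Gm = 1.5e+11 m.
E = −GMm / (2a).
E = −1.993e+16 · 1.451e+04 / (2 · 1.5e+11) J ≈ -9.639e+08 J = -963.9 MJ.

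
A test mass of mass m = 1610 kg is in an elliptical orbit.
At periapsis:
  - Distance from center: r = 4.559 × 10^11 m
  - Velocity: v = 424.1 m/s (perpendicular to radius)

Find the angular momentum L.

Since v is perpendicular to r, L = m · v · r.
L = 1610 · 424.1 · 4.559e+11 kg·m²/s ≈ 3.113e+17 kg·m²/s.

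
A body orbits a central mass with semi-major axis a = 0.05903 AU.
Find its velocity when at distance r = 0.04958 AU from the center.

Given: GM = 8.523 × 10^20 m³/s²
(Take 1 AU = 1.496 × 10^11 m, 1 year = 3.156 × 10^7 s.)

Convert to SI: a = 0.05903 AU = 8.83089e+09 m; r = 0.04958 AU = 7.41717e+09 m.
Vis-viva: v = √(GM · (2/r − 1/a)).
2/r − 1/a = 2/7.41717e+09 − 1/8.83089e+09 = 1.56406e-10 m⁻¹.
v = √(8.523e+20 · 1.56406e-10) m/s ≈ 3.651e+05 m/s = 77.02 AU/year.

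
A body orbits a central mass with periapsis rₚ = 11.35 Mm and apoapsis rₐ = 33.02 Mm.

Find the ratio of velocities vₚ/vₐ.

Convert to SI: rₚ = 11.35 Mm = 1.135e+07 m; rₐ = 33.02 Mm = 3.302e+07 m.
Conservation of angular momentum gives rₚvₚ = rₐvₐ, so vₚ/vₐ = rₐ/rₚ.
vₚ/vₐ = 3.302e+07 / 1.135e+07 ≈ 2.909.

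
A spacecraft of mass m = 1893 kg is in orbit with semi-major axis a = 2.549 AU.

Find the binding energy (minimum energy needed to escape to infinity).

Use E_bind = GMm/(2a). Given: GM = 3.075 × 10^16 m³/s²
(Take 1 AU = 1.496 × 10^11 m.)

Convert to SI: a = 2.549 AU = 3.8133e+11 m.
Total orbital energy is E = −GMm/(2a); binding energy is E_bind = −E = GMm/(2a).
E_bind = 3.075e+16 · 1893 / (2 · 3.8133e+11) J ≈ 7.632e+07 J = 76.32 MJ.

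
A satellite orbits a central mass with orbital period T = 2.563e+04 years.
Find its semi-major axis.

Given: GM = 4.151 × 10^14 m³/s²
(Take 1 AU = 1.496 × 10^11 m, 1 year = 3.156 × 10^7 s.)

Convert to SI: T = 2.563e+04 years = 8.08883e+11 s.
Invert Kepler's third law: a = (GM · T² / (4π²))^(1/3).
Substituting T = 8.08883e+11 s and GM = 4.151e+14 m³/s²:
a = (4.151e+14 · (8.08883e+11)² / (4π²))^(1/3) m
a ≈ 1.902e+12 m = 12.71 AU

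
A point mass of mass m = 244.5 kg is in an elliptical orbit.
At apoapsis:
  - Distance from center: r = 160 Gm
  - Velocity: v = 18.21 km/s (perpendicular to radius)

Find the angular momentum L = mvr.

Convert to SI: r = 160 Gm = 1.6e+11 m; v = 18.21 km/s = 18210 m/s.
Since v is perpendicular to r, L = m · v · r.
L = 244.5 · 18210 · 1.6e+11 kg·m²/s ≈ 7.124e+17 kg·m²/s.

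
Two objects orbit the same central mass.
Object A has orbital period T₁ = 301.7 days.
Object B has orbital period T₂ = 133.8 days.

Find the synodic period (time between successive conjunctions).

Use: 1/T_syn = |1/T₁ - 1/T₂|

Convert to SI: T₁ = 301.7 days = 2.60669e+07 s; T₂ = 133.8 days = 1.15603e+07 s.
T_syn = |T₁ · T₂ / (T₁ − T₂)|.
T_syn = |2.60669e+07 · 1.15603e+07 / (2.60669e+07 − 1.15603e+07)| s ≈ 2.077e+07 s = 240.4 days.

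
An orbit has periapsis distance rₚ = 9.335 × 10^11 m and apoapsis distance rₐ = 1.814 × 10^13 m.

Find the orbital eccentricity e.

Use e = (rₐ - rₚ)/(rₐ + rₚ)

e = (rₐ − rₚ) / (rₐ + rₚ).
e = (1.814e+13 − 9.335e+11) / (1.814e+13 + 9.335e+11) = 1.72065e+13 / 1.90735e+13 ≈ 0.9021.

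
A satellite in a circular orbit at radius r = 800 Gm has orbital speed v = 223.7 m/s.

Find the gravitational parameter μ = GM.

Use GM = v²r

Convert to SI: r = 800 Gm = 8e+11 m.
For a circular orbit v² = GM/r, so GM = v² · r.
GM = (223.7)² · 8e+11 m³/s² ≈ 4.003e+16 m³/s² = 4.003 × 10^16 m³/s².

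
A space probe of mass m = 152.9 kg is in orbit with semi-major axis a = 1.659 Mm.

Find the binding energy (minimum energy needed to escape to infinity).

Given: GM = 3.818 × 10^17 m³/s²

Convert to SI: a = 1.659 Mm = 1.659e+06 m.
Total orbital energy is E = −GMm/(2a); binding energy is E_bind = −E = GMm/(2a).
E_bind = 3.818e+17 · 152.9 / (2 · 1.659e+06) J ≈ 1.759e+13 J = 17.59 TJ.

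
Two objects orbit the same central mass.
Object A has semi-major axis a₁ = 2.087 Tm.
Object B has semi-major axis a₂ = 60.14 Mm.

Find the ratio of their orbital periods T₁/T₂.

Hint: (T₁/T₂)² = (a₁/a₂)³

Convert to SI: a₁ = 2.087 Tm = 2.087e+12 m; a₂ = 60.14 Mm = 6.014e+07 m.
From Kepler's third law, (T₁/T₂)² = (a₁/a₂)³, so T₁/T₂ = (a₁/a₂)^(3/2).
a₁/a₂ = 2.087e+12 / 6.014e+07 = 34702.4.
T₁/T₂ = (34702.4)^(3/2) ≈ 6.465e+06.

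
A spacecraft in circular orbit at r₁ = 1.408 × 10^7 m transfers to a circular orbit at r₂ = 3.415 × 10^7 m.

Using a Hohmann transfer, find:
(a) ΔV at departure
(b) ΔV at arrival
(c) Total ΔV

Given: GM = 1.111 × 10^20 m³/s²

Transfer semi-major axis: a_t = (r₁ + r₂)/2 = (1.408e+07 + 3.415e+07)/2 = 2.4115e+07 m.
Circular speeds: v₁ = √(GM/r₁) = 2.80903e+06 m/s, v₂ = √(GM/r₂) = 1.80369e+06 m/s.
Transfer speeds (vis-viva v² = GM(2/r − 1/a_t)): v₁ᵗ = 3.34278e+06 m/s, v₂ᵗ = 1.37822e+06 m/s.
(a) ΔV₁ = |v₁ᵗ − v₁| ≈ 5.338e+05 m/s = 533.8 km/s.
(b) ΔV₂ = |v₂ − v₂ᵗ| ≈ 4.255e+05 m/s = 425.5 km/s.
(c) ΔV_total = ΔV₁ + ΔV₂ ≈ 9.592e+05 m/s = 959.2 km/s.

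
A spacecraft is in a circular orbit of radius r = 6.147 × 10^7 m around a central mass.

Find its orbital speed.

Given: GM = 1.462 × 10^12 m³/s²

For a circular orbit, gravity supplies the centripetal force, so v = √(GM / r).
v = √(1.462e+12 / 6.147e+07) m/s ≈ 154.2 m/s = 154.2 m/s.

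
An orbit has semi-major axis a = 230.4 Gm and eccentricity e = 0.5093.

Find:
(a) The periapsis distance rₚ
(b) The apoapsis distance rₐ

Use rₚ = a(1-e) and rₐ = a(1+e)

Convert to SI: a = 230.4 Gm = 2.304e+11 m.
(a) rₚ = a(1 − e) = 2.304e+11 · (1 − 0.5093) = 2.304e+11 · 0.4907 ≈ 1.131e+11 m = 113.1 Gm.
(b) rₐ = a(1 + e) = 2.304e+11 · (1 + 0.5093) = 2.304e+11 · 1.5093 ≈ 3.477e+11 m = 347.7 Gm.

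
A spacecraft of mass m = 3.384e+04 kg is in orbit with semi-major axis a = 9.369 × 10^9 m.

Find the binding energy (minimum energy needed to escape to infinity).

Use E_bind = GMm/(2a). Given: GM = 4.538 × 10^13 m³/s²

Total orbital energy is E = −GMm/(2a); binding energy is E_bind = −E = GMm/(2a).
E_bind = 4.538e+13 · 3.384e+04 / (2 · 9.369e+09) J ≈ 8.195e+07 J = 81.95 MJ.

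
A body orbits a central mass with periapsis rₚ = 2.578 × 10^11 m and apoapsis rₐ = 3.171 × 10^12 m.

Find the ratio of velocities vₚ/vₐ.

Conservation of angular momentum gives rₚvₚ = rₐvₐ, so vₚ/vₐ = rₐ/rₚ.
vₚ/vₐ = 3.171e+12 / 2.578e+11 ≈ 12.3.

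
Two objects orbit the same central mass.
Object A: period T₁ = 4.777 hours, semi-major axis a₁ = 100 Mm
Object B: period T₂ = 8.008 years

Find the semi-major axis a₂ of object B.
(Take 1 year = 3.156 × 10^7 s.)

Convert to SI: T₁ = 4.777 hours = 17197.2 s; a₁ = 100 Mm = 1e+08 m; T₂ = 8.008 years = 2.52732e+08 s.
Kepler's third law: (T₁/T₂)² = (a₁/a₂)³ ⇒ a₂ = a₁ · (T₂/T₁)^(2/3).
T₂/T₁ = 2.52732e+08 / 17197.2 = 14696.1.
a₂ = 1e+08 · (14696.1)^(2/3) m ≈ 6e+10 m = 60 Gm.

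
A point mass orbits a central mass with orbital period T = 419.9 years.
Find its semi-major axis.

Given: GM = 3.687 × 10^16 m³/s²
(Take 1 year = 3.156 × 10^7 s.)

Convert to SI: T = 419.9 years = 1.3252e+10 s.
Invert Kepler's third law: a = (GM · T² / (4π²))^(1/3).
Substituting T = 1.3252e+10 s and GM = 3.687e+16 m³/s²:
a = (3.687e+16 · (1.3252e+10)² / (4π²))^(1/3) m
a ≈ 5.474e+11 m = 547.4 Gm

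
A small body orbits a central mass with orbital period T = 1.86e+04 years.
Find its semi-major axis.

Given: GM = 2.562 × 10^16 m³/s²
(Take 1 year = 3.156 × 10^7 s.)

Convert to SI: T = 1.86e+04 years = 5.87016e+11 s.
Invert Kepler's third law: a = (GM · T² / (4π²))^(1/3).
Substituting T = 5.87016e+11 s and GM = 2.562e+16 m³/s²:
a = (2.562e+16 · (5.87016e+11)² / (4π²))^(1/3) m
a ≈ 6.07e+12 m = 6.07 Tm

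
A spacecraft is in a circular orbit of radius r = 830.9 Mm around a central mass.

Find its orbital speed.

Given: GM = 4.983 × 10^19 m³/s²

Convert to SI: r = 830.9 Mm = 8.309e+08 m.
For a circular orbit, gravity supplies the centripetal force, so v = √(GM / r).
v = √(4.983e+19 / 8.309e+08) m/s ≈ 2.449e+05 m/s = 244.9 km/s.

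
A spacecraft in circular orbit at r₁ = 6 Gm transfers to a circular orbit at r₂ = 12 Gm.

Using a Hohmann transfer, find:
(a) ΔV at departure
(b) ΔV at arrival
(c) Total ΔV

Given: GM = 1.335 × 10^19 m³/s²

Convert to SI: r₁ = 6 Gm = 6e+09 m; r₂ = 12 Gm = 1.2e+10 m.
Transfer semi-major axis: a_t = (r₁ + r₂)/2 = (6e+09 + 1.2e+10)/2 = 9e+09 m.
Circular speeds: v₁ = √(GM/r₁) = 47169.9 m/s, v₂ = √(GM/r₂) = 33354.2 m/s.
Transfer speeds (vis-viva v² = GM(2/r − 1/a_t)): v₁ᵗ = 54467.1 m/s, v₂ᵗ = 27233.6 m/s.
(a) ΔV₁ = |v₁ᵗ − v₁| ≈ 7297 m/s = 7.297 km/s.
(b) ΔV₂ = |v₂ − v₂ᵗ| ≈ 6121 m/s = 6.121 km/s.
(c) ΔV_total = ΔV₁ + ΔV₂ ≈ 1.342e+04 m/s = 13.42 km/s.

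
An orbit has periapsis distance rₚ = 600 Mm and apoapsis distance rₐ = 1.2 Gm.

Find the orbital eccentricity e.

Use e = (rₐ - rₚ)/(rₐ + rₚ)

Convert to SI: rₚ = 600 Mm = 6e+08 m; rₐ = 1.2 Gm = 1.2e+09 m.
e = (rₐ − rₚ) / (rₐ + rₚ).
e = (1.2e+09 − 6e+08) / (1.2e+09 + 6e+08) = 6e+08 / 1.8e+09 ≈ 0.3333.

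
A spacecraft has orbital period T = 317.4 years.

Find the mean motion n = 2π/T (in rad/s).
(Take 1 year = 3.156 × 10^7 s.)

Convert to SI: T = 317.4 years = 1.00171e+10 s.
n = 2π / T.
n = 2π / 1.00171e+10 s ≈ 6.272e-10 rad/s.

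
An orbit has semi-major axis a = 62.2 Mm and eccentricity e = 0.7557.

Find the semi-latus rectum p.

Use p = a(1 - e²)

Convert to SI: a = 62.2 Mm = 6.22e+07 m.
p = a (1 − e²).
p = 6.22e+07 · (1 − (0.7557)²) = 6.22e+07 · 0.428918 ≈ 2.668e+07 m = 26.68 Mm.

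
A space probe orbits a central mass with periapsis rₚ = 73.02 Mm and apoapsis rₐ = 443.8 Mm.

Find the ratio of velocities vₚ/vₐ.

Convert to SI: rₚ = 73.02 Mm = 7.302e+07 m; rₐ = 443.8 Mm = 4.438e+08 m.
Conservation of angular momentum gives rₚvₚ = rₐvₐ, so vₚ/vₐ = rₐ/rₚ.
vₚ/vₐ = 4.438e+08 / 7.302e+07 ≈ 6.078.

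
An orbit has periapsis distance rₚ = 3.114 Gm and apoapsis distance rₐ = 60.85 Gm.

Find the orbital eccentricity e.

Convert to SI: rₚ = 3.114 Gm = 3.114e+09 m; rₐ = 60.85 Gm = 6.085e+10 m.
e = (rₐ − rₚ) / (rₐ + rₚ).
e = (6.085e+10 − 3.114e+09) / (6.085e+10 + 3.114e+09) = 5.7736e+10 / 6.3964e+10 ≈ 0.9026.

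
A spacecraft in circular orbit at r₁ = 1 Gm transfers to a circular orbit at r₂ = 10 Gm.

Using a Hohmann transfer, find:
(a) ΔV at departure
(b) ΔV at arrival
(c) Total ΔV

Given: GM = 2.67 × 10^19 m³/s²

Convert to SI: r₁ = 1 Gm = 1e+09 m; r₂ = 10 Gm = 1e+10 m.
Transfer semi-major axis: a_t = (r₁ + r₂)/2 = (1e+09 + 1e+10)/2 = 5.5e+09 m.
Circular speeds: v₁ = √(GM/r₁) = 163401 m/s, v₂ = √(GM/r₂) = 51672 m/s.
Transfer speeds (vis-viva v² = GM(2/r − 1/a_t)): v₁ᵗ = 220330 m/s, v₂ᵗ = 22033 m/s.
(a) ΔV₁ = |v₁ᵗ − v₁| ≈ 5.693e+04 m/s = 56.93 km/s.
(b) ΔV₂ = |v₂ − v₂ᵗ| ≈ 2.964e+04 m/s = 29.64 km/s.
(c) ΔV_total = ΔV₁ + ΔV₂ ≈ 8.657e+04 m/s = 86.57 km/s.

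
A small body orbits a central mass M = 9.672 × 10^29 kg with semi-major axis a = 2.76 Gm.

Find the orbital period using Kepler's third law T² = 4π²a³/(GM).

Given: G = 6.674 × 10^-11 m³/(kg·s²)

Convert to SI: a = 2.76 Gm = 2.76e+09 m.
GM = G · M = 6.674e-11 · 9.672e+29 = 6.45509e+19 m³/s².
Kepler's third law: T = 2π √(a³ / GM).
Substituting a = 2.76e+09 m and GM = 6.45509e+19 m³/s²:
T = 2π √((2.76e+09)³ / 6.45509e+19) s
T ≈ 1.134e+05 s = 1.312 days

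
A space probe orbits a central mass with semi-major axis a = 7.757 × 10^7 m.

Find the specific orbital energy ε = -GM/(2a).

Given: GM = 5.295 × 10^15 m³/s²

ε = −GM / (2a).
ε = −5.295e+15 / (2 · 7.757e+07) J/kg ≈ -3.413e+07 J/kg = -34.13 MJ/kg.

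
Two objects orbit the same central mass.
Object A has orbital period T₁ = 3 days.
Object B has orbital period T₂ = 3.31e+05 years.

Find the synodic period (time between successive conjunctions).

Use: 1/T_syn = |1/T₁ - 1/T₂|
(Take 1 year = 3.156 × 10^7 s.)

Convert to SI: T₁ = 3 days = 259200 s; T₂ = 3.31e+05 years = 1.04464e+13 s.
T_syn = |T₁ · T₂ / (T₁ − T₂)|.
T_syn = |259200 · 1.04464e+13 / (259200 − 1.04464e+13)| s ≈ 2.592e+05 s = 3 days.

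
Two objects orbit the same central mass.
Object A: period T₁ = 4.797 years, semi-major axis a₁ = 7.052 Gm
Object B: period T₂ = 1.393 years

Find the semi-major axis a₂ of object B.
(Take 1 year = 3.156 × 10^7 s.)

Convert to SI: T₁ = 4.797 years = 1.51393e+08 s; a₁ = 7.052 Gm = 7.052e+09 m; T₂ = 1.393 years = 4.39631e+07 s.
Kepler's third law: (T₁/T₂)² = (a₁/a₂)³ ⇒ a₂ = a₁ · (T₂/T₁)^(2/3).
T₂/T₁ = 4.39631e+07 / 1.51393e+08 = 0.29039.
a₂ = 7.052e+09 · (0.29039)^(2/3) m ≈ 3.092e+09 m = 3.092 Gm.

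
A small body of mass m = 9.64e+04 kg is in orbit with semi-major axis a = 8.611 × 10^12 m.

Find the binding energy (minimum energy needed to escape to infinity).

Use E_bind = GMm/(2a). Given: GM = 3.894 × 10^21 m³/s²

Total orbital energy is E = −GMm/(2a); binding energy is E_bind = −E = GMm/(2a).
E_bind = 3.894e+21 · 9.64e+04 / (2 · 8.611e+12) J ≈ 2.18e+13 J = 21.8 TJ.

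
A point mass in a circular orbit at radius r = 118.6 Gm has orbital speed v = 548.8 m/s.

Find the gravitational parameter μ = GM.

Convert to SI: r = 118.6 Gm = 1.186e+11 m.
For a circular orbit v² = GM/r, so GM = v² · r.
GM = (548.8)² · 1.186e+11 m³/s² ≈ 3.572e+16 m³/s² = 3.572 × 10^16 m³/s².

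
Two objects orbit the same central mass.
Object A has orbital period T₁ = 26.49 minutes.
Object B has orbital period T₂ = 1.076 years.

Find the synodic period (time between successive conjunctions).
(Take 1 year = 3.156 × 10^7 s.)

Convert to SI: T₁ = 26.49 minutes = 1589.4 s; T₂ = 1.076 years = 3.39586e+07 s.
T_syn = |T₁ · T₂ / (T₁ − T₂)|.
T_syn = |1589.4 · 3.39586e+07 / (1589.4 − 3.39586e+07)| s ≈ 1589 s = 26.49 minutes.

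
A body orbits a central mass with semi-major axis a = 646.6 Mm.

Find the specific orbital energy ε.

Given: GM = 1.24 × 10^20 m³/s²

Convert to SI: a = 646.6 Mm = 6.466e+08 m.
ε = −GM / (2a).
ε = −1.24e+20 / (2 · 6.466e+08) J/kg ≈ -9.589e+10 J/kg = -95.89 GJ/kg.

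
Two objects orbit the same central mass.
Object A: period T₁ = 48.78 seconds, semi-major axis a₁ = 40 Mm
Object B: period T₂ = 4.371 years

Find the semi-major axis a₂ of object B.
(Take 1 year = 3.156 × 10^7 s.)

Convert to SI: a₁ = 40 Mm = 4e+07 m; T₂ = 4.371 years = 1.37949e+08 s.
Kepler's third law: (T₁/T₂)² = (a₁/a₂)³ ⇒ a₂ = a₁ · (T₂/T₁)^(2/3).
T₂/T₁ = 1.37949e+08 / 48.78 = 2.82798e+06.
a₂ = 4e+07 · (2.82798e+06)^(2/3) m ≈ 7.999e+11 m = 799.9 Gm.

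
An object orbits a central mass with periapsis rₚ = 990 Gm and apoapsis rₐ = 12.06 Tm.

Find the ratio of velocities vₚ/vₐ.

Convert to SI: rₚ = 990 Gm = 9.9e+11 m; rₐ = 12.06 Tm = 1.206e+13 m.
Conservation of angular momentum gives rₚvₚ = rₐvₐ, so vₚ/vₐ = rₐ/rₚ.
vₚ/vₐ = 1.206e+13 / 9.9e+11 ≈ 12.18.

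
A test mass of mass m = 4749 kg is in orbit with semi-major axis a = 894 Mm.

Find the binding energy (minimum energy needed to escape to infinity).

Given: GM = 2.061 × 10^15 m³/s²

Convert to SI: a = 894 Mm = 8.94e+08 m.
Total orbital energy is E = −GMm/(2a); binding energy is E_bind = −E = GMm/(2a).
E_bind = 2.061e+15 · 4749 / (2 · 8.94e+08) J ≈ 5.474e+09 J = 5.474 GJ.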